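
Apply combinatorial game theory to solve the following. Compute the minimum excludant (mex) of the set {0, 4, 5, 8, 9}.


Set = {0, 4, 5, 8, 9}
0 is in the set.
1 is NOT in the set. This is the mex.
mex = 1

1


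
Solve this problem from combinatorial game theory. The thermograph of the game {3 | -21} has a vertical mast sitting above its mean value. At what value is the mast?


Game = {3 | -21}, a switch {a | b} with numbers a > b.
Its thermograph has left wall a - t and right wall b + t, which meet at t = (a - b)/2, where both equal (a + b)/2. So the mast (mean value) is at (a + b)/2.
Mean = (3 + (-21))/2 = -18/2 = -9

-9


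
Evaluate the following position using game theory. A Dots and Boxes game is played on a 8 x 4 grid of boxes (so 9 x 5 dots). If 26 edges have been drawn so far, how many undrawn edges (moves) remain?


Grid: 8 x 4 boxes, i.e. 9 rows and 5 columns of dots.
Horizontal edges: (rows + 1) * cols = 9 * 4 = 36
Vertical edges: rows * (cols + 1) = 8 * 5 = 40
Total edges: 36 + 40 = 76
Edges drawn: 26
Remaining: 76 - 26 = 50

50


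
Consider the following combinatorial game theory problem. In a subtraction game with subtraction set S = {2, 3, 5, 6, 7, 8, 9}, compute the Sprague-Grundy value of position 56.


The subtraction set is S = {2, 3, 5, 6, 7, 8, 9}.
G(k) = mex{ G(k - s) : s in S, s <= k }. We compute iteratively: G(0) = 0.
G(1) = mex({}) = 0
G(2) = mex({0}) = 1
G(3) = mex({0}) = 1
G(4) = mex({0, 1}) = 2
G(5) = mex({0, 1}) = 2
G(6) = mex({0, 1, 2}) = 3
G(7) = mex({0, 1, 2}) = 3
G(8) = mex({0, 1, 2, 3}) = 4
G(9) = mex({0, 1, 2, 3}) = 4
G(10) = mex({0, 1, 2, 3, 4}) = 5
G(11) = mex({1, 2, 3, 4}) = 0
G(12) = mex({1, 2, 3, 4, 5}) = 0
G(13) = mex({0, 2, 3, 4, 5}) = 1
G(14) = mex({0, 2, 3, 4}) = 1
G(15) = mex({0, 1, 3, 4, 5}) = 2
G(16) = mex({0, 1, 3, 4, 5}) = 2
G(17) = mex({0, 1, 2, 4, 5}) = 3
G(18) = mex({0, 1, 2, 4, 5}) = 3
G(19) = mex({0, 1, 2, 3, 5}) = 4
Observe that G(11)..G(19) = 0, 0, 1, 1, 2, 2, 3, 3, 4 repeats G(0)..G(8) = 0, 0, 1, 1, 2, 2, 3, 3, 4.
For k >= max(S) = 9, G(k) is determined by the previous 9 values G(k-9)..G(k-1); a window of 9 consecutive values has recurred shifted by 11, so by induction G(k + 11) = G(k) for all k >= 0: the sequence is periodic from the start with period 11.
One period: G(0..10) = 0, 0, 1, 1, 2, 2, 3, 3, 4, 4, 5.
56 mod 11 = 1, so G(56) = G(1) = 0.

0


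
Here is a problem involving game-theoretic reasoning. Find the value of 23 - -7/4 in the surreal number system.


x = 23, y = -7/4
Converting to common denominator: 4
x = 92/4, y = -7/4
x - y = 23 - -7/4 = 99/4

99/4


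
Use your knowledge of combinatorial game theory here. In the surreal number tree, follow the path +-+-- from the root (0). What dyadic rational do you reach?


Sign expansion: +-+--
Rule: track bounds (lo, hi), initially (-inf, +inf). On '+', the current value becomes lo and we move to the simplest number in (value, hi): value + 1 if hi = +inf, otherwise the midpoint (value + hi)/2. On '-', the current value becomes hi and we move to value - 1 if lo = -inf, otherwise the midpoint (lo + value)/2.
Start at 0.
Step 1: sign = +, move right. Bounds: (0, +inf). Value = 1
Step 2: sign = -, move left. Bounds: (0, 1). Value = 1/2
Step 3: sign = +, move right. Bounds: (1/2, 1). Value = 3/4
Step 4: sign = -, move left. Bounds: (1/2, 3/4). Value = 5/8
Step 5: sign = -, move left. Bounds: (1/2, 5/8). Value = 9/16
The surreal number with sign expansion +-+-- is 9/16.

9/16


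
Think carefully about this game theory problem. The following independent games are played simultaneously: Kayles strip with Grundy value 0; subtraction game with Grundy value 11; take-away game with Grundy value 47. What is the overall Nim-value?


By the Sprague-Grundy theorem, the Grundy value of a sum of games is the XOR of individual Grundy values.
Kayles strip: Grundy value = 0. Running XOR: 0 XOR 0 = 0
subtraction game: Grundy value = 11. Running XOR: 0 XOR 11 = 11
take-away game: Grundy value = 47. Running XOR: 11 XOR 47 = 36
The combined Grundy value is 36.

36


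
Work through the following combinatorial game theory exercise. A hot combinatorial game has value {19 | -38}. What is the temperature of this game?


The game is {19 | -38}, a switch {a | b} with numbers a > b.
Cooling {a | b} by t gives {a - t | b + t}, which stops being hot when a - t = b + t, i.e. at t = (a - b)/2. So the temperature of a switch is (a - b)/2.
Temperature = (Left option - Right option) / 2
= (19 - (-38)) / 2
= 57 / 2
= 57/2

57/2


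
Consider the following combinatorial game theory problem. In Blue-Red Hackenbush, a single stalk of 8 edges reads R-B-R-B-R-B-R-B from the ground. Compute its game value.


Edges (from ground): R-B-R-B-R-B-R-B
By Berlekamp's sign-expansion rule, a Blue-Red Hackenbush stalk has the value of the surreal number whose sign sequence is the edge sequence with B -> + and R -> -.
Sign sequence: -+-+-+-+
Trace the sign expansion in the surreal number tree, starting from 0:
Edge 1: R (sign -) -> bounds (-inf, 0), value = -1
Edge 2: B (sign +) -> bounds (-1, 0), value = -1/2
Edge 3: R (sign -) -> bounds (-1, -1/2), value = -3/4
Edge 4: B (sign +) -> bounds (-3/4, -1/2), value = -5/8
Edge 5: R (sign -) -> bounds (-3/4, -5/8), value = -11/16
Edge 6: B (sign +) -> bounds (-11/16, -5/8), value = -21/32
Edge 7: R (sign -) -> bounds (-11/16, -21/32), value = -43/64
Edge 8: B (sign +) -> bounds (-43/64, -21/32), value = -85/128
Game value = -85/128

-85/128


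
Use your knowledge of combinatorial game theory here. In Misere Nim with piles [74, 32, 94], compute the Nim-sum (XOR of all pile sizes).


We need the XOR (exclusive or) of all pile sizes.
After XOR-ing pile 1 (size 74): 0 XOR 74 = 74
After XOR-ing pile 2 (size 32): 74 XOR 32 = 106
After XOR-ing pile 3 (size 94): 106 XOR 94 = 52
The Nim-value of this position is 52.

52


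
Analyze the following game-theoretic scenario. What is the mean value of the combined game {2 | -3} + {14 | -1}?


G1 = {2 | -3}, G2 = {14 | -1}
Each is a switch {a | b} with numbers a > b; its mean value is (a + b)/2, and mean value is additive over game sums: m(G1 + G2) = m(G1) + m(G2).
Mean of G1 = (2 + (-3))/2 = -1/2 = -1/2
Mean of G2 = (14 + (-1))/2 = 13/2 = 13/2
Mean of G1 + G2 = -1/2 + 13/2 = 6

6


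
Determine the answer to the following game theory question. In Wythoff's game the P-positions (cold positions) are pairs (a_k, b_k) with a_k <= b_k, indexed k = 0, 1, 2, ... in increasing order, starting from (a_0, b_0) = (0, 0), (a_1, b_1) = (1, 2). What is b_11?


By Wythoff's theorem, a_k = floor(k * phi) and b_k = floor(k * phi^2) = a_k + k, where phi = (1 + sqrt(5))/2 is the golden ratio.
phi = (1 + sqrt(5))/2 = 1.618034
phi^2 = phi + 1 = 2.618034
k = 11
k * phi^2 = 11 * 2.618034 = 28.798374
b_11 = floor(k * phi^2) = 28 (check: a_11 + k = 17 + 11 = 28)

28


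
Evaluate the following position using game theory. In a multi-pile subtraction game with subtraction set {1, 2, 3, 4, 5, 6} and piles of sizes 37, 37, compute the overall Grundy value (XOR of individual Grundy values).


Subtraction set: {1, 2, 3, 4, 5, 6}
For this subtraction set, G(n) = n mod 7 (period = max + 1 = 7).
Pile 1 (size 37): G(37) = 37 mod 7 = 2
Pile 2 (size 37): G(37) = 37 mod 7 = 2
Total Grundy value = XOR of all: 2 XOR 2 = 0

0


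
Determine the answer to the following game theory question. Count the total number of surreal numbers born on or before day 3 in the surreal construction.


Day 0: {|} = 0 is born. Count = 1.
Day n: the number of surreal numbers born by day n is 2^(n+1) - 1.
By day 0: 2^1 - 1 = 1
By day 1: 2^2 - 1 = 3
By day 2: 2^3 - 1 = 7
By day 3: 2^4 - 1 = 15
By day 3: 15 surreal numbers.

15


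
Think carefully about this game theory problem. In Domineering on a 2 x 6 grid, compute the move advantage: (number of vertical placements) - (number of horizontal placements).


Board is 2 x 6 (rows x cols).
Left (vertical) placements: (rows-1) * cols = 1 * 6 = 6
Right (horizontal) placements: rows * (cols-1) = 2 * 5 = 10
Advantage = Left - Right = 6 - 10 = -4

-4


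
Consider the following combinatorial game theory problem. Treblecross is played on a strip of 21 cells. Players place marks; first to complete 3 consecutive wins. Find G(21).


Treblecross: place X on empty cells; 3-in-a-row wins.
Playing within two cells of an existing X lets the opponent win at once, so sensible play treats the cells i-2..i+2 around each X as dead. The player left with no safe cell loses, so this is a normal-play take-away game on strips of safe cells.
Placing X at cell i (0-indexed) of a strip of k safe cells leaves independent strips of sizes max(0, i-2) and max(0, k-i-3). Hence G(k) = mex{ G(max(0,i-2)) XOR G(max(0,k-i-3)) : 0 <= i < k }, with G(0) = 0.
G(1): splits (0,0):0^0=0 -> mex({0}) = 1
G(2): splits (0,0):0^0=0 -> mex({0}) = 1
G(3): splits (0,0):0^0=0 -> mex({0}) = 1
G(4): splits (0,1):0^1=1 (0,0):0^0=0 -> mex({0, 1}) = 2
G(5): splits (0,2):0^1=1 (0,1):0^1=1 (0,0):0^0=0 -> mex({0, 1}) = 2
G(6) = mex({1}) = 0
G(7) = mex({0, 1, 2}) = 3
G(8) = mex({0, 1, 2}) = 3
G(9) = mex({0, 2}) = 1
G(10) = mex({0, 2, 3}) = 1
G(11) = mex({0, 3}) = 1
G(12) = mex({1, 3}) = 0
G(13) = mex({0, 1, 2, 3}) = 4
G(14) = mex({0, 1, 2}) = 3
G(15) = mex({0, 1, 2}) = 3
G(16) = mex({0, 1, 2, 4}) = 3
G(17) = mex({0, 1, 3, 4}) = 2
G(18) = mex({0, 1, 3, 4}) = 2
G(19) = mex({0, 1, 3, 5}) = 2
G(20) = mex({0, 1, 2, 3, 5}) = 4
G(21) = mex({0, 1, 2, 3, 5}) = 4
Therefore G(21) = 4.

4


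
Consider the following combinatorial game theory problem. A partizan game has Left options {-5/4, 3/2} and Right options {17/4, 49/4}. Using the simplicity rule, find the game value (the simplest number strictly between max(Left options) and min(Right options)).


Left options: {-5/4, 3/2}, max = 3/2
Right options: {17/4, 49/4}, min = 17/4
All options are numbers and max(Left) < min(Right), so by the simplicity theorem the value is the simplest (earliest-born) number strictly between 3/2 and 17/4.
Integers 2 through 4 all lie strictly between 3/2 and 17/4.
Among integers, the simplest (lowest birthday = smallest |n|; 0 is born on day 0, +-n on day n) is 2.
No non-integer in the interval can be simpler: if x is a non-integer in the interval, then floor(x) or ceil(x) also lies in the interval (the interval contains an integer), and both are proper prefixes of x's sign expansion, i.e. born earlier. So the game value is 2.
Game value = 2

2


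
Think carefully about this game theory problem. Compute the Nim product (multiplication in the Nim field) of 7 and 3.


Nim multiplication is bilinear over XOR: (u XOR v) * w = (u*w) XOR (v*w).
So we split each operand into its bit components and XOR the pairwise Nim products.
7 = 1 + 2 + 4 (as XOR of powers of 2).
3 = 1 + 2 (as XOR of powers of 2).
Using the standard Nim-product table on single bits:
  2*2 = 3,   2*4 = 8,   2*8 = 12,
  4*4 = 6,   4*8 = 11,  8*8 = 13,
and  1*x = x (identity), k*l = l*k (commutative).
Pairwise Nim products:
  1 * 1 = 1
  1 * 2 = 2
  2 * 1 = 2
  2 * 2 = 3
  4 * 1 = 4
  4 * 2 = 8
XOR them: 1 XOR 2 XOR 2 XOR 3 XOR 4 XOR 8 = 14.
Result: 7 * 3 = 14 (in Nim).

14


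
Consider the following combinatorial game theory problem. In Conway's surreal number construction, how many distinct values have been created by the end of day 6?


Day 0: {|} = 0 is born. Count = 1.
Day n: the number of surreal numbers born by day n is 2^(n+1) - 1.
By day 0: 2^1 - 1 = 1
By day 1: 2^2 - 1 = 3
By day 2: 2^3 - 1 = 7
By day 3: 2^4 - 1 = 15
By day 4: 2^5 - 1 = 31
By day 5: 2^6 - 1 = 63
By day 6: 2^7 - 1 = 127
By day 6: 127 surreal numbers.

127


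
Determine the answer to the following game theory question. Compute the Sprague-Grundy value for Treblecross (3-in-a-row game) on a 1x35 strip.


Treblecross: place X on empty cells; 3-in-a-row wins.
Playing within two cells of an existing X lets the opponent win at once, so sensible play treats the cells i-2..i+2 around each X as dead. The player left with no safe cell loses, so this is a normal-play take-away game on strips of safe cells.
Placing X at cell i (0-indexed) of a strip of k safe cells leaves independent strips of sizes max(0, i-2) and max(0, k-i-3). Hence G(k) = mex{ G(max(0,i-2)) XOR G(max(0,k-i-3)) : 0 <= i < k }, with G(0) = 0.
G(1): splits (0,0):0^0=0 -> mex({0}) = 1
G(2): splits (0,0):0^0=0 -> mex({0}) = 1
G(3): splits (0,0):0^0=0 -> mex({0}) = 1
G(4): splits (0,1):0^1=1 (0,0):0^0=0 -> mex({0, 1}) = 2
G(5): splits (0,2):0^1=1 (0,1):0^1=1 (0,0):0^0=0 -> mex({0, 1}) = 2
G(6) = mex({1}) = 0
G(7) = mex({0, 1, 2}) = 3
G(8) = mex({0, 1, 2}) = 3
G(9) = mex({0, 2}) = 1
G(10) = mex({0, 2, 3}) = 1
G(11) = mex({0, 3}) = 1
G(12) = mex({1, 3}) = 0
G(13) = mex({0, 1, 2, 3}) = 4
G(14) = mex({0, 1, 2}) = 3
G(15) = mex({0, 1, 2}) = 3
G(16) = mex({0, 1, 2, 4}) = 3
G(17) = mex({0, 1, 3, 4}) = 2
G(18) = mex({0, 1, 3, 4}) = 2
G(19) = mex({0, 1, 3, 5}) = 2
G(20) = mex({0, 1, 2, 3, 5}) = 4
G(21) = mex({0, 1, 2, 3, 5}) = 4
G(22) = mex({1, 2, 6}) = 0
G(23) = mex({0, 1, 2, 3, 4, 6}) = 5
G(24) = mex({0, 1, 2, 3, 4}) = 5
G(25) = mex({0, 1, 3, 4, 7}) = 2
G(26) = mex({0, 1, 3, 4, 5, 7}) = 2
G(27) = mex({0, 1, 3, 5}) = 2
G(28) = mex({0, 1, 2, 5}) = 3
G(29) = mex({0, 1, 2, 4, 5, 6}) = 3
G(30) = mex({1, 2, 4, 6}) = 0
G(31) = mex({0, 1, 2, 3, 4, 6}) = 5
G(32) = mex({1, 2, 3, 4, 7}) = 0
G(33) = mex({0, 3, 7}) = 1
G(34) = mex({0, 2, 3, 5, 7}) = 1
G(35) = mex({0, 2, 3, 5, 6}) = 1
Therefore G(35) = 1.

1


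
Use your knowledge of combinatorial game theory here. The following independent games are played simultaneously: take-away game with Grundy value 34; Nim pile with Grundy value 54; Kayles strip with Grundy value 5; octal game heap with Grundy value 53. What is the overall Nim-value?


By the Sprague-Grundy theorem, the Grundy value of a sum of games is the XOR of individual Grundy values.
take-away game: Grundy value = 34. Running XOR: 0 XOR 34 = 34
Nim pile: Grundy value = 54. Running XOR: 34 XOR 54 = 20
Kayles strip: Grundy value = 5. Running XOR: 20 XOR 5 = 17
octal game heap: Grundy value = 53. Running XOR: 17 XOR 53 = 36
The combined Grundy value is 36.

36


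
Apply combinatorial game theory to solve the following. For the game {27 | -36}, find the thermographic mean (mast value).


Game = {27 | -36}, a switch {a | b} with numbers a > b.
Its thermograph has left wall a - t and right wall b + t, which meet at t = (a - b)/2, where both equal (a + b)/2. So the mast (mean value) is at (a + b)/2.
Mean = (27 + (-36))/2 = -9/2 = -9/2

-9/2


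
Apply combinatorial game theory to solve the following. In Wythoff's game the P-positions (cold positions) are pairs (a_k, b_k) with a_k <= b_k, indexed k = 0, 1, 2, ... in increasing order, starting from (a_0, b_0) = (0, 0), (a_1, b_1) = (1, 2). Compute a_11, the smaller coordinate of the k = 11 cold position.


By Wythoff's theorem, a_k = floor(k * phi) and b_k = floor(k * phi^2) = a_k + k, where phi = (1 + sqrt(5))/2 is the golden ratio.
phi = (1 + sqrt(5))/2 = 1.618034
k = 11
k * phi = 11 * 1.618034 = 17.798374
a_11 = floor(k * phi) = 17

17


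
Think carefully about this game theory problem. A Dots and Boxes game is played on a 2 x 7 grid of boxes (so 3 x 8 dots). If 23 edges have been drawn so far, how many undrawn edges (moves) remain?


Grid: 2 x 7 boxes, i.e. 3 rows and 8 columns of dots.
Horizontal edges: (rows + 1) * cols = 3 * 7 = 21
Vertical edges: rows * (cols + 1) = 2 * 8 = 16
Total edges: 21 + 16 = 37
Edges drawn: 23
Remaining: 37 - 23 = 14

14


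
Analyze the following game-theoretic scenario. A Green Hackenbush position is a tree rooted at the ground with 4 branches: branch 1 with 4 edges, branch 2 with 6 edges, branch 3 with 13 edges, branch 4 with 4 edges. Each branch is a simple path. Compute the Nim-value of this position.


The tree has 4 branches from the ground vertex.
In Green Hackenbush, the Nim-value of a simple path of length k is k.
Branch 1: length 4, Nim-value = 4
Branch 2: length 6, Nim-value = 6
Branch 3: length 13, Nim-value = 13
Branch 4: length 4, Nim-value = 4
Total Nim-value = XOR of all branch values:
0 XOR 4 = 4
4 XOR 6 = 2
2 XOR 13 = 15
15 XOR 4 = 11
Nim-value of the tree = 11

11


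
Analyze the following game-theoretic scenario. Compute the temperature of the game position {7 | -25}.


The game is {7 | -25}, a switch {a | b} with numbers a > b.
Cooling {a | b} by t gives {a - t | b + t}, which stops being hot when a - t = b + t, i.e. at t = (a - b)/2. So the temperature of a switch is (a - b)/2.
Temperature = (Left option - Right option) / 2
= (7 - (-25)) / 2
= 32 / 2
= 16

16


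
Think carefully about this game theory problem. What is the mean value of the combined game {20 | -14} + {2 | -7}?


G1 = {20 | -14}, G2 = {2 | -7}
Each is a switch {a | b} with numbers a > b; its mean value is (a + b)/2, and mean value is additive over game sums: m(G1 + G2) = m(G1) + m(G2).
Mean of G1 = (20 + (-14))/2 = 6/2 = 3
Mean of G2 = (2 + (-7))/2 = -5/2 = -5/2
Mean of G1 + G2 = 3 + -5/2 = 1/2

1/2


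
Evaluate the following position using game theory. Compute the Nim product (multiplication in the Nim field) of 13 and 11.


Nim multiplication is bilinear over XOR: (u XOR v) * w = (u*w) XOR (v*w).
So we split each operand into its bit components and XOR the pairwise Nim products.
13 = 1 + 4 + 8 (as XOR of powers of 2).
11 = 1 + 2 + 8 (as XOR of powers of 2).
Using the standard Nim-product table on single bits:
  2*2 = 3,   2*4 = 8,   2*8 = 12,
  4*4 = 6,   4*8 = 11,  8*8 = 13,
and  1*x = x (identity), k*l = l*k (commutative).
Pairwise Nim products:
  1 * 1 = 1
  1 * 2 = 2
  1 * 8 = 8
  4 * 1 = 4
  4 * 2 = 8
  4 * 8 = 11
  8 * 1 = 8
  8 * 2 = 12
  8 * 8 = 13
XOR them: 1 XOR 2 XOR 8 XOR 4 XOR 8 XOR 11 XOR 8 XOR 12 XOR 13 = 5.
Result: 13 * 11 = 5 (in Nim).

5


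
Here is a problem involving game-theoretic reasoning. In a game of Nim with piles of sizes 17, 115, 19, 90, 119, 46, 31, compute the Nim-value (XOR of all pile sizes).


We need the XOR (exclusive or) of all pile sizes.
After XOR-ing pile 1 (size 17): 0 XOR 17 = 17
After XOR-ing pile 2 (size 115): 17 XOR 115 = 98
After XOR-ing pile 3 (size 19): 98 XOR 19 = 113
After XOR-ing pile 4 (size 90): 113 XOR 90 = 43
After XOR-ing pile 5 (size 119): 43 XOR 119 = 92
After XOR-ing pile 6 (size 46): 92 XOR 46 = 114
After XOR-ing pile 7 (size 31): 114 XOR 31 = 109
The Nim-value of this position is 109.

109


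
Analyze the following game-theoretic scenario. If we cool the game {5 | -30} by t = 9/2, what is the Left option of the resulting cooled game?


Original game: {5 | -30} (a switch {a | b} with a > b).
Cooling by t (for t below the temperature (a - b)/2 = 35/2) taxes each move by t: {a | b} cooled by t is {a - t | b + t}.
Cooling amount: t = 9/2
Cooled Left option: 5 - 9/2 = 1/2
Cooled Right option: -30 + 9/2 = -51/2
Cooled game: {1/2 | -51/2}
Left option = 1/2

1/2


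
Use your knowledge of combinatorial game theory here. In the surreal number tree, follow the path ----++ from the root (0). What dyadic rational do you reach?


Sign expansion: ----++
Rule: track bounds (lo, hi), initially (-inf, +inf). On '+', the current value becomes lo and we move to the simplest number in (value, hi): value + 1 if hi = +inf, otherwise the midpoint (value + hi)/2. On '-', the current value becomes hi and we move to value - 1 if lo = -inf, otherwise the midpoint (lo + value)/2.
Start at 0.
Step 1: sign = -, move left. Bounds: (-inf, 0). Value = -1
Step 2: sign = -, move left. Bounds: (-inf, -1). Value = -2
Step 3: sign = -, move left. Bounds: (-inf, -2). Value = -3
Step 4: sign = -, move left. Bounds: (-inf, -3). Value = -4
Step 5: sign = +, move right. Bounds: (-4, -3). Value = -7/2
Step 6: sign = +, move right. Bounds: (-7/2, -3). Value = -13/4
The surreal number with sign expansion ----++ is -13/4.

-13/4


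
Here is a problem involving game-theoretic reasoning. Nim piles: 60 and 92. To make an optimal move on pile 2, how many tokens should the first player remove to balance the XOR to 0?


Piles: 60 and 92
Current XOR: 60 XOR 92 = 96 (non-zero, so this is an N-position).
To make the XOR zero, we need to find a move that balances the piles.
For pile 2 (size 92): target = 92 XOR 96 = 60
We reduce pile 2 from 92 to 60.
Tokens removed: 92 - 60 = 32
Verification: 60 XOR 60 = 0

32


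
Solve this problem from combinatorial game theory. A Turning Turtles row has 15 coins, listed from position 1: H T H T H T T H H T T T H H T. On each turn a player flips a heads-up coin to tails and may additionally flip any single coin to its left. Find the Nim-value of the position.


Coins: H T H T H T T H H T T T H H T
Key fact: a single head at position k behaves exactly like a Nim heap of size k (turning it to T and optionally flipping a coin at j < k corresponds to moving the heap from k to j, or to 0), and heads combine as a disjunctive sum (two heads at the same place would cancel, matching j XOR j = 0). So the Nim-value is the XOR of the 1-indexed positions of the heads.
Face-up positions (1-indexed): [1, 3, 5, 8, 9, 13, 14]
XOR 0 with 1: 0 XOR 1 = 1
XOR 1 with 3: 1 XOR 3 = 2
XOR 2 with 5: 2 XOR 5 = 7
XOR 7 with 8: 7 XOR 8 = 15
XOR 15 with 9: 15 XOR 9 = 6
XOR 6 with 13: 6 XOR 13 = 11
XOR 11 with 14: 11 XOR 14 = 5
Nim-value = 5

5


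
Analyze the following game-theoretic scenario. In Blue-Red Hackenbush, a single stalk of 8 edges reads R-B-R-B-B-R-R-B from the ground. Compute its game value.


Edges (from ground): R-B-R-B-B-R-R-B
By Berlekamp's sign-expansion rule, a Blue-Red Hackenbush stalk has the value of the surreal number whose sign sequence is the edge sequence with B -> + and R -> -.
Sign sequence: -+-++--+
Trace the sign expansion in the surreal number tree, starting from 0:
Edge 1: R (sign -) -> bounds (-inf, 0), value = -1
Edge 2: B (sign +) -> bounds (-1, 0), value = -1/2
Edge 3: R (sign -) -> bounds (-1, -1/2), value = -3/4
Edge 4: B (sign +) -> bounds (-3/4, -1/2), value = -5/8
Edge 5: B (sign +) -> bounds (-5/8, -1/2), value = -9/16
Edge 6: R (sign -) -> bounds (-5/8, -9/16), value = -19/32
Edge 7: R (sign -) -> bounds (-5/8, -19/32), value = -39/64
Edge 8: B (sign +) -> bounds (-39/64, -19/32), value = -77/128
Game value = -77/128

-77/128


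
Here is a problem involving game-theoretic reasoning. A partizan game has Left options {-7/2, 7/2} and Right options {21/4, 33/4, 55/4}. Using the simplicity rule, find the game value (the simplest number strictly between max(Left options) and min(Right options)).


Left options: {-7/2, 7/2}, max = 7/2
Right options: {21/4, 33/4, 55/4}, min = 21/4
All options are numbers and max(Left) < min(Right), so by the simplicity theorem the value is the simplest (earliest-born) number strictly between 7/2 and 21/4.
Integers 4 through 5 all lie strictly between 7/2 and 21/4.
Among integers, the simplest (lowest birthday = smallest |n|; 0 is born on day 0, +-n on day n) is 4.
No non-integer in the interval can be simpler: if x is a non-integer in the interval, then floor(x) or ceil(x) also lies in the interval (the interval contains an integer), and both are proper prefixes of x's sign expansion, i.e. born earlier. So the game value is 4.
Game value = 4

4


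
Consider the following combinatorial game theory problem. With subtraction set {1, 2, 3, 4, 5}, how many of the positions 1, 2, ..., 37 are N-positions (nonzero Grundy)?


Subtraction set S = {1, 2, 3, 4, 5}, so G(n) = n mod 6.
G(n) = 0 when n is a multiple of 6.
Multiples of 6 in [1, 37]: 6
N-positions (nonzero Grundy) = 37 - 6 = 31

31


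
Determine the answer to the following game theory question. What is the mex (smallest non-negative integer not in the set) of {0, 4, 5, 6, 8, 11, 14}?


Set = {0, 4, 5, 6, 8, 11, 14}
0 is in the set.
1 is NOT in the set. This is the mex.
mex = 1

1


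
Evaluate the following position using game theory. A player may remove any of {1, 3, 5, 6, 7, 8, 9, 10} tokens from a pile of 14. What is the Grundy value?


The subtraction set is S = {1, 3, 5, 6, 7, 8, 9, 10}.
G(k) = mex{ G(k - s) : s in S, s <= k }. We compute iteratively: G(0) = 0.
G(1) = mex({0}) = 1
G(2) = mex({1}) = 0
G(3) = mex({0}) = 1
G(4) = mex({1}) = 0
G(5) = mex({0}) = 1
G(6) = mex({0, 1}) = 2
G(7) = mex({0, 1, 2}) = 3
G(8) = mex({0, 1, 3}) = 2
G(9) = mex({0, 1, 2}) = 3
G(10) = mex({0, 1, 3}) = 2
G(11) = mex({0, 1, 2}) = 3
G(12) = mex({0, 1, 2, 3}) = 4
G(13) = mex({0, 1, 2, 3, 4}) = 5
G(14) = mex({0, 1, 2, 3, 5}) = 4
Therefore G(14) = 4.

4


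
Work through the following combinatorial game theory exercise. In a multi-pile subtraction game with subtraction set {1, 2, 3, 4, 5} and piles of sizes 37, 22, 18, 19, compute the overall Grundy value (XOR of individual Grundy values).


Subtraction set: {1, 2, 3, 4, 5}
For this subtraction set, G(n) = n mod 6 (period = max + 1 = 6).
Pile 1 (size 37): G(37) = 37 mod 6 = 1
Pile 2 (size 22): G(22) = 22 mod 6 = 4
Pile 3 (size 18): G(18) = 18 mod 6 = 0
Pile 4 (size 19): G(19) = 19 mod 6 = 1
Total Grundy value = XOR of all: 1 XOR 4 XOR 0 XOR 1 = 4

4


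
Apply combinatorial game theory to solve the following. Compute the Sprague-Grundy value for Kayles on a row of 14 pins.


Kayles: a move removes 1 or 2 adjacent pins from a contiguous row.
Removing pins from a row of k leaves two independent rows (a, b) with a + b = k - 1 (one pin) or a + b = k - 2 (two pins); an end removal gives a = 0.
By Sprague-Grundy, G(k) = mex{ G(a) XOR G(b) } over all these splits. G(0) = 0.
G(1): splits (0,0):0^0=0 -> mex({0}) = 1
G(2): splits (0,1):0^1=1 (0,0):0^0=0 -> mex({0, 1}) = 2
G(3): splits (0,2):0^2=2 (1,1):1^1=0 (0,1):0^1=1 -> mex({0, 1, 2}) = 3
G(4): splits (0,3):0^3=3 (1,2):1^2=3 (0,2):0^2=2 (1,1):1^1=0 -> mex({0, 2, 3}) = 1
G(5): splits (0,4):0^1=1 (1,3):1^3=2 (2,2):2^2=0 (0,3):0^3=3 (1,2):1^2=3 -> mex({0, 1, 2, 3}) = 4
G(6) = mex({0, 1, 2, 4}) = 3
G(7) = mex({0, 1, 3, 4, 5}) = 2
G(8) = mex({0, 2, 3, 5, 6}) = 1
G(9) = mex({0, 1, 2, 3, 6, 7}) = 4
G(10) = mex({0, 1, 3, 4, 5, 7}) = 2
G(11) = mex({0, 1, 2, 3, 4, 5}) = 6
G(12) = mex({0, 1, 2, 3, 5, 6, 7}) = 4
G(13) = mex({0, 2, 3, 4, 6, 7}) = 1
G(14) = mex({0, 1, 4, 5, 6, 7}) = 2
Therefore G(14) = 2.

2


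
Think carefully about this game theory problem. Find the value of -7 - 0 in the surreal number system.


x = -7, y = 0
x - y = -7 - 0 = -7

-7


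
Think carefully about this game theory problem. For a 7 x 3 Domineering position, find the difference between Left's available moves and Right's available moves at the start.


Board is 7 x 3 (rows x cols).
Left (vertical) placements: (rows-1) * cols = 6 * 3 = 18
Right (horizontal) placements: rows * (cols-1) = 7 * 2 = 14
Advantage = Left - Right = 18 - 14 = 4

4


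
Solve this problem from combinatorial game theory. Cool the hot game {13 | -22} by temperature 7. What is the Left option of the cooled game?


Original game: {13 | -22} (a switch {a | b} with a > b).
Cooling by t (for t below the temperature (a - b)/2 = 35/2) taxes each move by t: {a | b} cooled by t is {a - t | b + t}.
Cooling amount: t = 7
Cooled Left option: 13 - 7 = 6
Cooled Right option: -22 + 7 = -15
Cooled game: {6 | -15}
Left option = 6

6


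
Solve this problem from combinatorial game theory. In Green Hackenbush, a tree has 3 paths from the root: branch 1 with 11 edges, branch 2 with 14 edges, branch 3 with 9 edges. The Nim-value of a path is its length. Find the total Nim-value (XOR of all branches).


The tree has 3 branches from the ground vertex.
In Green Hackenbush, the Nim-value of a simple path of length k is k.
Branch 1: length 11, Nim-value = 11
Branch 2: length 14, Nim-value = 14
Branch 3: length 9, Nim-value = 9
Total Nim-value = XOR of all branch values:
0 XOR 11 = 11
11 XOR 14 = 5
5 XOR 9 = 12
Nim-value of the tree = 12

12


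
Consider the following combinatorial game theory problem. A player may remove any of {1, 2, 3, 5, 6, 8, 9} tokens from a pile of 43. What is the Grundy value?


The subtraction set is S = {1, 2, 3, 5, 6, 8, 9}.
G(k) = mex{ G(k - s) : s in S, s <= k }. We compute iteratively: G(0) = 0.
G(1) = mex({0}) = 1
G(2) = mex({0, 1}) = 2
G(3) = mex({0, 1, 2}) = 3
G(4) = mex({1, 2, 3}) = 0
G(5) = mex({0, 2, 3}) = 1
G(6) = mex({0, 1, 3}) = 2
G(7) = mex({0, 1, 2}) = 3
G(8) = mex({0, 1, 2, 3}) = 4
G(9) = mex({0, 1, 2, 3, 4}) = 5
G(10) = mex({0, 1, 2, 3, 4, 5}) = 6
G(11) = mex({1, 2, 3, 4, 5, 6}) = 0
G(12) = mex({0, 2, 3, 5, 6}) = 1
G(13) = mex({0, 1, 3, 4, 6}) = 2
G(14) = mex({0, 1, 2, 4, 5}) = 3
G(15) = mex({1, 2, 3, 5, 6}) = 0
G(16) = mex({0, 2, 3, 4, 6}) = 1
G(17) = mex({0, 1, 3, 4, 5}) = 2
G(18) = mex({0, 1, 2, 5, 6}) = 3
G(19) = mex({0, 1, 2, 3, 6}) = 4
Observe that G(11)..G(19) = 0, 1, 2, 3, 0, 1, 2, 3, 4 repeats G(0)..G(8) = 0, 1, 2, 3, 0, 1, 2, 3, 4.
For k >= max(S) = 9, G(k) is determined by the previous 9 values G(k-9)..G(k-1); a window of 9 consecutive values has recurred shifted by 11, so by induction G(k + 11) = G(k) for all k >= 0: the sequence is periodic from the start with period 11.
One period: G(0..10) = 0, 1, 2, 3, 0, 1, 2, 3, 4, 5, 6.
43 mod 11 = 10, so G(43) = G(10) = 6.

6


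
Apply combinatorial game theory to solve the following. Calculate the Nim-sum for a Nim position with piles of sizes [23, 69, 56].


We need the XOR (exclusive or) of all pile sizes.
After XOR-ing pile 1 (size 23): 0 XOR 23 = 23
After XOR-ing pile 2 (size 69): 23 XOR 69 = 82
After XOR-ing pile 3 (size 56): 82 XOR 56 = 106
The Nim-value of this position is 106.

106


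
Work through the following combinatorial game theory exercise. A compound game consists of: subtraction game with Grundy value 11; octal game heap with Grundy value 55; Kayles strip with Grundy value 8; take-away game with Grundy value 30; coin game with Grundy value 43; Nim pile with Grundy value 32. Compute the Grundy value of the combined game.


By the Sprague-Grundy theorem, the Grundy value of a sum of games is the XOR of individual Grundy values.
subtraction game: Grundy value = 11. Running XOR: 0 XOR 11 = 11
octal game heap: Grundy value = 55. Running XOR: 11 XOR 55 = 60
Kayles strip: Grundy value = 8. Running XOR: 60 XOR 8 = 52
take-away game: Grundy value = 30. Running XOR: 52 XOR 30 = 42
coin game: Grundy value = 43. Running XOR: 42 XOR 43 = 1
Nim pile: Grundy value = 32. Running XOR: 1 XOR 32 = 33
The combined Grundy value is 33.

33


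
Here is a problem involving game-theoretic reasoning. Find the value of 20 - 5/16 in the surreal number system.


x = 20, y = 5/16
Converting to common denominator: 16
x = 320/16, y = 5/16
x - y = 20 - 5/16 = 315/16

315/16


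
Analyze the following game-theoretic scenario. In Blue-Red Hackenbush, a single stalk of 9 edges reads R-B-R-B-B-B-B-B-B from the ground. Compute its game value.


Edges (from ground): R-B-R-B-B-B-B-B-B
By Berlekamp's sign-expansion rule, a Blue-Red Hackenbush stalk has the value of the surreal number whose sign sequence is the edge sequence with B -> + and R -> -.
Sign sequence: -+-++++++
Trace the sign expansion in the surreal number tree, starting from 0:
Edge 1: R (sign -) -> bounds (-inf, 0), value = -1
Edge 2: B (sign +) -> bounds (-1, 0), value = -1/2
Edge 3: R (sign -) -> bounds (-1, -1/2), value = -3/4
Edge 4: B (sign +) -> bounds (-3/4, -1/2), value = -5/8
Edge 5: B (sign +) -> bounds (-5/8, -1/2), value = -9/16
Edge 6: B (sign +) -> bounds (-9/16, -1/2), value = -17/32
Edge 7: B (sign +) -> bounds (-17/32, -1/2), value = -33/64
Edge 8: B (sign +) -> bounds (-33/64, -1/2), value = -65/128
Edge 9: B (sign +) -> bounds (-65/128, -1/2), value = -129/256
Game value = -129/256

-129/256


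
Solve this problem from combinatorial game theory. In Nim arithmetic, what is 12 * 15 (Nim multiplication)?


Nim multiplication is bilinear over XOR: (u XOR v) * w = (u*w) XOR (v*w).
So we split each operand into its bit components and XOR the pairwise Nim products.
12 = 4 + 8 (as XOR of powers of 2).
15 = 1 + 2 + 4 + 8 (as XOR of powers of 2).
Using the standard Nim-product table on single bits:
  2*2 = 3,   2*4 = 8,   2*8 = 12,
  4*4 = 6,   4*8 = 11,  8*8 = 13,
and  1*x = x (identity), k*l = l*k (commutative).
Pairwise Nim products:
  4 * 1 = 4
  4 * 2 = 8
  4 * 4 = 6
  4 * 8 = 11
  8 * 1 = 8
  8 * 2 = 12
  8 * 4 = 11
  8 * 8 = 13
XOR them: 4 XOR 8 XOR 6 XOR 11 XOR 8 XOR 12 XOR 11 XOR 13 = 3.
Result: 12 * 15 = 3 (in Nim).

3


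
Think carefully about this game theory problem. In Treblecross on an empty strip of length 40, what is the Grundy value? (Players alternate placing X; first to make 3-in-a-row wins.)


Treblecross: place X on empty cells; 3-in-a-row wins.
Playing within two cells of an existing X lets the opponent win at once, so sensible play treats the cells i-2..i+2 around each X as dead. The player left with no safe cell loses, so this is a normal-play take-away game on strips of safe cells.
Placing X at cell i (0-indexed) of a strip of k safe cells leaves independent strips of sizes max(0, i-2) and max(0, k-i-3). Hence G(k) = mex{ G(max(0,i-2)) XOR G(max(0,k-i-3)) : 0 <= i < k }, with G(0) = 0.
G(1): splits (0,0):0^0=0 -> mex({0}) = 1
G(2): splits (0,0):0^0=0 -> mex({0}) = 1
G(3): splits (0,0):0^0=0 -> mex({0}) = 1
G(4): splits (0,1):0^1=1 (0,0):0^0=0 -> mex({0, 1}) = 2
G(5): splits (0,2):0^1=1 (0,1):0^1=1 (0,0):0^0=0 -> mex({0, 1}) = 2
G(6) = mex({1}) = 0
G(7) = mex({0, 1, 2}) = 3
G(8) = mex({0, 1, 2}) = 3
G(9) = mex({0, 2}) = 1
G(10) = mex({0, 2, 3}) = 1
G(11) = mex({0, 3}) = 1
G(12) = mex({1, 3}) = 0
G(13) = mex({0, 1, 2, 3}) = 4
G(14) = mex({0, 1, 2}) = 3
G(15) = mex({0, 1, 2}) = 3
G(16) = mex({0, 1, 2, 4}) = 3
G(17) = mex({0, 1, 3, 4}) = 2
G(18) = mex({0, 1, 3, 4}) = 2
G(19) = mex({0, 1, 3, 5}) = 2
G(20) = mex({0, 1, 2, 3, 5}) = 4
G(21) = mex({0, 1, 2, 3, 5}) = 4
G(22) = mex({1, 2, 6}) = 0
G(23) = mex({0, 1, 2, 3, 4, 6}) = 5
G(24) = mex({0, 1, 2, 3, 4}) = 5
G(25) = mex({0, 1, 3, 4, 7}) = 2
G(26) = mex({0, 1, 3, 4, 5, 7}) = 2
G(27) = mex({0, 1, 3, 5}) = 2
G(28) = mex({0, 1, 2, 5}) = 3
G(29) = mex({0, 1, 2, 4, 5, 6}) = 3
G(30) = mex({1, 2, 4, 6}) = 0
G(31) = mex({0, 1, 2, 3, 4, 6}) = 5
G(32) = mex({1, 2, 3, 4, 7}) = 0
G(33) = mex({0, 3, 7}) = 1
G(34) = mex({0, 2, 3, 5, 7}) = 1
G(35) = mex({0, 2, 3, 5, 6}) = 1
G(36) = mex({0, 1, 2, 5, 6}) = 3
G(37) = mex({0, 1, 2, 4, 5, 6}) = 3
G(38) = mex({0, 1, 2, 4}) = 3
G(39) = mex({0, 1, 2, 3, 4, 7}) = 5
G(40) = mex({0, 1, 2, 3, 4, 5, 7}) = 6
Therefore G(40) = 6.

6


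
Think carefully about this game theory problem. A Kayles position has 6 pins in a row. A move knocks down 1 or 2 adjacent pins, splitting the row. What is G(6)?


Kayles: a move removes 1 or 2 adjacent pins from a contiguous row.
Removing pins from a row of k leaves two independent rows (a, b) with a + b = k - 1 (one pin) or a + b = k - 2 (two pins); an end removal gives a = 0.
By Sprague-Grundy, G(k) = mex{ G(a) XOR G(b) } over all these splits. G(0) = 0.
G(1): splits (0,0):0^0=0 -> mex({0}) = 1
G(2): splits (0,1):0^1=1 (0,0):0^0=0 -> mex({0, 1}) = 2
G(3): splits (0,2):0^2=2 (1,1):1^1=0 (0,1):0^1=1 -> mex({0, 1, 2}) = 3
G(4): splits (0,3):0^3=3 (1,2):1^2=3 (0,2):0^2=2 (1,1):1^1=0 -> mex({0, 2, 3}) = 1
G(5): splits (0,4):0^1=1 (1,3):1^3=2 (2,2):2^2=0 (0,3):0^3=3 (1,2):1^2=3 -> mex({0, 1, 2, 3}) = 4
G(6) = mex({0, 1, 2, 4}) = 3
Therefore G(6) = 3.

3


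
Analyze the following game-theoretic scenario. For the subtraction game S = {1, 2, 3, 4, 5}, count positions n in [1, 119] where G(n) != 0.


Subtraction set S = {1, 2, 3, 4, 5}, so G(n) = n mod 6.
G(n) = 0 when n is a multiple of 6.
Multiples of 6 in [1, 119]: 19
N-positions (nonzero Grundy) = 119 - 19 = 100

100


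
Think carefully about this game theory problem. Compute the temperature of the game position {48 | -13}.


The game is {48 | -13}, a switch {a | b} with numbers a > b.
Cooling {a | b} by t gives {a - t | b + t}, which stops being hot when a - t = b + t, i.e. at t = (a - b)/2. So the temperature of a switch is (a - b)/2.
Temperature = (Left option - Right option) / 2
= (48 - (-13)) / 2
= 61 / 2
= 61/2

61/2


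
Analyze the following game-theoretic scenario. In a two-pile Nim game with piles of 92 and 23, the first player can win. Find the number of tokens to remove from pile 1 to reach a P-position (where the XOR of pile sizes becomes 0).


Piles: 92 and 23
Current XOR: 92 XOR 23 = 75 (non-zero, so this is an N-position).
To make the XOR zero, we need to find a move that balances the piles.
For pile 1 (size 92): target = 92 XOR 75 = 23
We reduce pile 1 from 92 to 23.
Tokens removed: 92 - 23 = 69
Verification: 23 XOR 23 = 0

69


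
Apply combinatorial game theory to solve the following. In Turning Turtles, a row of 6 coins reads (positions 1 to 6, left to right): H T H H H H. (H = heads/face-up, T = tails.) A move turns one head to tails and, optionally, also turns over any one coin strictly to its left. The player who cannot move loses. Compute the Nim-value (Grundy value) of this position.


Coins: H T H H H H
Key fact: a single head at position k behaves exactly like a Nim heap of size k (turning it to T and optionally flipping a coin at j < k corresponds to moving the heap from k to j, or to 0), and heads combine as a disjunctive sum (two heads at the same place would cancel, matching j XOR j = 0). So the Nim-value is the XOR of the 1-indexed positions of the heads.
Face-up positions (1-indexed): [1, 3, 4, 5, 6]
XOR 0 with 1: 0 XOR 1 = 1
XOR 1 with 3: 1 XOR 3 = 2
XOR 2 with 4: 2 XOR 4 = 6
XOR 6 with 5: 6 XOR 5 = 3
XOR 3 with 6: 3 XOR 6 = 5
Nim-value = 5

5


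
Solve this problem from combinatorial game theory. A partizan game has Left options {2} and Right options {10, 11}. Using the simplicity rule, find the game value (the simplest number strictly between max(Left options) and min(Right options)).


Left options: {2}, max = 2
Right options: {10, 11}, min = 10
All options are numbers and max(Left) < min(Right), so by the simplicity theorem the value is the simplest (earliest-born) number strictly between 2 and 10.
Integers 3 through 9 all lie strictly between 2 and 10.
Among integers, the simplest (lowest birthday = smallest |n|; 0 is born on day 0, +-n on day n) is 3.
No non-integer in the interval can be simpler: if x is a non-integer in the interval, then floor(x) or ceil(x) also lies in the interval (the interval contains an integer), and both are proper prefixes of x's sign expansion, i.e. born earlier. So the game value is 3.
Game value = 3

3


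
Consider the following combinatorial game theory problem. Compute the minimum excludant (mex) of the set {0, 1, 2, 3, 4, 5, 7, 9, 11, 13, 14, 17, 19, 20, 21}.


Set = {0, 1, 2, 3, 4, 5, 7, 9, 11, 13, 14, 17, 19, 20, 21}
0 is in the set.
1 is in the set.
2 is in the set.
3 is in the set.
4 is in the set.
5 is in the set.
6 is NOT in the set. This is the mex.
mex = 6

6


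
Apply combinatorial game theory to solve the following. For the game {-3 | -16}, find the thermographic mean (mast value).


Game = {-3 | -16}, a switch {a | b} with numbers a > b.
Its thermograph has left wall a - t and right wall b + t, which meet at t = (a - b)/2, where both equal (a + b)/2. So the mast (mean value) is at (a + b)/2.
Mean = (-3 + (-16))/2 = -19/2 = -19/2

-19/2


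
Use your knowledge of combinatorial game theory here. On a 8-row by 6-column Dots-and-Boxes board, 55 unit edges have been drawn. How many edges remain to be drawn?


Grid: 8 x 6 boxes, i.e. 9 rows and 7 columns of dots.
Horizontal edges: (rows + 1) * cols = 9 * 6 = 54
Vertical edges: rows * (cols + 1) = 8 * 7 = 56
Total edges: 54 + 56 = 110
Edges drawn: 55
Remaining: 110 - 55 = 55

55


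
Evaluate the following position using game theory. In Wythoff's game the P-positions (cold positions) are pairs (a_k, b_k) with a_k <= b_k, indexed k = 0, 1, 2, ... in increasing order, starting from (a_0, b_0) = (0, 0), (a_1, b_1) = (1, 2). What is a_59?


By Wythoff's theorem, a_k = floor(k * phi) and b_k = floor(k * phi^2) = a_k + k, where phi = (1 + sqrt(5))/2 is the golden ratio.
phi = (1 + sqrt(5))/2 = 1.618034
k = 59
k * phi = 59 * 1.618034 = 95.464005
a_59 = floor(k * phi) = 95

95


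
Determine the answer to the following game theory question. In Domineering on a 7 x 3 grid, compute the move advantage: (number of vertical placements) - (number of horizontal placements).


Board is 7 x 3 (rows x cols).
Left (vertical) placements: (rows-1) * cols = 6 * 3 = 18
Right (horizontal) placements: rows * (cols-1) = 7 * 2 = 14
Advantage = Left - Right = 18 - 14 = 4

4
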